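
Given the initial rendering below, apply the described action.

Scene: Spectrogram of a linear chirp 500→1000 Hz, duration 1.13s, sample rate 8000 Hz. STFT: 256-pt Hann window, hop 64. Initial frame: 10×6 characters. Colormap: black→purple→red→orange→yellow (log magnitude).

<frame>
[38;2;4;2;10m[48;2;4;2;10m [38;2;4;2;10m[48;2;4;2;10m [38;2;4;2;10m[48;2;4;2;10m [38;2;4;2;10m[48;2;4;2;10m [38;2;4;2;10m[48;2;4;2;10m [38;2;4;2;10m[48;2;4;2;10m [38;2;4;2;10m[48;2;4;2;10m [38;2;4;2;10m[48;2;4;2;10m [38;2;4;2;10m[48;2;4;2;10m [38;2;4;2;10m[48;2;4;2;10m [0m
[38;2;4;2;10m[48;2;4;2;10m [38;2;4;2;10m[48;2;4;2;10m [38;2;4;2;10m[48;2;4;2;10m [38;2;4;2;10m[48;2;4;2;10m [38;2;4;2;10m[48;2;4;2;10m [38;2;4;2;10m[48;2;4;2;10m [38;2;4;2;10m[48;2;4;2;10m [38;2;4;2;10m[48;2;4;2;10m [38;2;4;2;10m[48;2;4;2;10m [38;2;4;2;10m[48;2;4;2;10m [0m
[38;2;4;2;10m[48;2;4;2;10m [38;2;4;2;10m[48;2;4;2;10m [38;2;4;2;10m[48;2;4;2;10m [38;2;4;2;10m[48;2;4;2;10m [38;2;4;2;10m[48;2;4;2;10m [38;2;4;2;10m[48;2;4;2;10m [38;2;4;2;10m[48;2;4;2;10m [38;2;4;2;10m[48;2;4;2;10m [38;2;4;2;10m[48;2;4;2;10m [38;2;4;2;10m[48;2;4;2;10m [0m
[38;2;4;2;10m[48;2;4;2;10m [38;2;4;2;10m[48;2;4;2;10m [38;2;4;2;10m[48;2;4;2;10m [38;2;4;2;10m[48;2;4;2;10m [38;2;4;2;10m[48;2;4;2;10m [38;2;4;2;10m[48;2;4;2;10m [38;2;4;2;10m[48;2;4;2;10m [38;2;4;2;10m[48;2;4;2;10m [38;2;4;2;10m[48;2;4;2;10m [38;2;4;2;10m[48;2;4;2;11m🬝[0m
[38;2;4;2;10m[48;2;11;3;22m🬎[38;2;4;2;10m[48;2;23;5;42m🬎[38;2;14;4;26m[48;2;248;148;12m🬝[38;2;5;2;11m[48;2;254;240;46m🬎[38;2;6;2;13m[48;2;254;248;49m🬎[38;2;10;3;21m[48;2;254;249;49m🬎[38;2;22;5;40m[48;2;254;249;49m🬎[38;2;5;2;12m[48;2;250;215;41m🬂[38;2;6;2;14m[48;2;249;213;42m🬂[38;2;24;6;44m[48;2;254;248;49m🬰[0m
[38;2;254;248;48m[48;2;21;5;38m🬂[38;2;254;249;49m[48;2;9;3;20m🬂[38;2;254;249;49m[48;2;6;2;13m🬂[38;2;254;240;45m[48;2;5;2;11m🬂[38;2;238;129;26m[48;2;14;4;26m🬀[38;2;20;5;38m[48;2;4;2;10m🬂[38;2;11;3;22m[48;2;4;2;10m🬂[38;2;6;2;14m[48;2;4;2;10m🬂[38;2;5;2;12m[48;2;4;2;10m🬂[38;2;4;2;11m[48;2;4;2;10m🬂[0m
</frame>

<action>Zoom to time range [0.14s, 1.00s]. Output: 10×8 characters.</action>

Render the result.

<frame>
[38;2;4;2;10m[48;2;4;2;10m [38;2;4;2;10m[48;2;4;2;10m [38;2;4;2;10m[48;2;4;2;10m [38;2;4;2;10m[48;2;4;2;10m [38;2;4;2;10m[48;2;4;2;10m [38;2;4;2;10m[48;2;4;2;10m [38;2;4;2;10m[48;2;4;2;10m [38;2;4;2;10m[48;2;4;2;10m [38;2;4;2;10m[48;2;4;2;10m [38;2;4;2;10m[48;2;4;2;10m [0m
[38;2;4;2;10m[48;2;4;2;10m [38;2;4;2;10m[48;2;4;2;10m [38;2;4;2;10m[48;2;4;2;10m [38;2;4;2;10m[48;2;4;2;10m [38;2;4;2;10m[48;2;4;2;10m [38;2;4;2;10m[48;2;4;2;10m [38;2;4;2;10m[48;2;4;2;10m [38;2;4;2;10m[48;2;4;2;10m [38;2;4;2;10m[48;2;4;2;10m [38;2;4;2;10m[48;2;4;2;10m [0m
[38;2;4;2;10m[48;2;4;2;10m [38;2;4;2;10m[48;2;4;2;10m [38;2;4;2;10m[48;2;4;2;10m [38;2;4;2;10m[48;2;4;2;10m [38;2;4;2;10m[48;2;4;2;10m [38;2;4;2;10m[48;2;4;2;10m [38;2;4;2;10m[48;2;4;2;10m [38;2;4;2;10m[48;2;4;2;10m [38;2;4;2;10m[48;2;4;2;10m [38;2;4;2;10m[48;2;4;2;10m [0m
[38;2;4;2;10m[48;2;4;2;10m [38;2;4;2;10m[48;2;4;2;10m [38;2;4;2;10m[48;2;4;2;10m [38;2;4;2;10m[48;2;4;2;10m [38;2;4;2;10m[48;2;4;2;10m [38;2;4;2;10m[48;2;4;2;10m [38;2;4;2;10m[48;2;4;2;10m [38;2;4;2;10m[48;2;4;2;10m [38;2;4;2;10m[48;2;4;2;10m [38;2;4;2;10m[48;2;4;2;10m [0m
[38;2;4;2;10m[48;2;4;2;10m [38;2;4;2;10m[48;2;4;2;10m [38;2;4;2;10m[48;2;4;2;10m [38;2;4;2;10m[48;2;4;2;10m [38;2;4;2;10m[48;2;4;2;10m [38;2;4;2;10m[48;2;4;2;10m [38;2;4;2;10m[48;2;4;2;10m [38;2;4;2;10m[48;2;4;2;10m [38;2;4;2;10m[48;2;4;2;10m [38;2;4;2;10m[48;2;4;2;10m [0m
[38;2;4;2;10m[48;2;4;2;10m [38;2;4;2;10m[48;2;4;2;10m [38;2;4;2;10m[48;2;4;2;11m🬎[38;2;4;2;10m[48;2;5;2;11m🬝[38;2;4;2;10m[48;2;5;2;12m🬎[38;2;4;2;10m[48;2;6;2;13m🬎[38;2;4;2;10m[48;2;7;2;15m🬎[38;2;4;2;10m[48;2;10;3;21m🬎[38;2;6;2;13m[48;2;23;6;43m🬝[38;2;8;2;17m[48;2;53;12;89m🬝[0m
[38;2;16;4;30m[48;2;254;248;49m🬎[38;2;22;5;39m[48;2;236;182;58m🬆[38;2;8;2;17m[48;2;253;227;40m🬂[38;2;11;3;22m[48;2;251;215;38m🬂[38;2;46;11;63m[48;2;254;249;49m🬰[38;2;254;249;49m[48;2;36;8;63m🬋[38;2;247;205;43m[48;2;12;3;24m🬎[38;2;253;233;43m[48;2;8;2;17m🬎[38;2;242;197;49m[48;2;21;5;39m🬆[38;2;254;248;49m[48;2;19;4;35m🬂[0m
[38;2;19;5;36m[48;2;4;2;10m🬂[38;2;11;3;22m[48;2;4;2;10m🬂[38;2;8;2;17m[48;2;4;2;10m🬂[38;2;6;2;14m[48;2;4;2;10m🬂[38;2;5;2;12m[48;2;4;2;10m🬂[38;2;5;2;11m[48;2;4;2;10m🬂[38;2;4;2;11m[48;2;4;2;10m🬂[38;2;4;2;11m[48;2;4;2;10m🬀[38;2;4;2;10m[48;2;4;2;10m [38;2;4;2;10m[48;2;4;2;10m [0m
</frame>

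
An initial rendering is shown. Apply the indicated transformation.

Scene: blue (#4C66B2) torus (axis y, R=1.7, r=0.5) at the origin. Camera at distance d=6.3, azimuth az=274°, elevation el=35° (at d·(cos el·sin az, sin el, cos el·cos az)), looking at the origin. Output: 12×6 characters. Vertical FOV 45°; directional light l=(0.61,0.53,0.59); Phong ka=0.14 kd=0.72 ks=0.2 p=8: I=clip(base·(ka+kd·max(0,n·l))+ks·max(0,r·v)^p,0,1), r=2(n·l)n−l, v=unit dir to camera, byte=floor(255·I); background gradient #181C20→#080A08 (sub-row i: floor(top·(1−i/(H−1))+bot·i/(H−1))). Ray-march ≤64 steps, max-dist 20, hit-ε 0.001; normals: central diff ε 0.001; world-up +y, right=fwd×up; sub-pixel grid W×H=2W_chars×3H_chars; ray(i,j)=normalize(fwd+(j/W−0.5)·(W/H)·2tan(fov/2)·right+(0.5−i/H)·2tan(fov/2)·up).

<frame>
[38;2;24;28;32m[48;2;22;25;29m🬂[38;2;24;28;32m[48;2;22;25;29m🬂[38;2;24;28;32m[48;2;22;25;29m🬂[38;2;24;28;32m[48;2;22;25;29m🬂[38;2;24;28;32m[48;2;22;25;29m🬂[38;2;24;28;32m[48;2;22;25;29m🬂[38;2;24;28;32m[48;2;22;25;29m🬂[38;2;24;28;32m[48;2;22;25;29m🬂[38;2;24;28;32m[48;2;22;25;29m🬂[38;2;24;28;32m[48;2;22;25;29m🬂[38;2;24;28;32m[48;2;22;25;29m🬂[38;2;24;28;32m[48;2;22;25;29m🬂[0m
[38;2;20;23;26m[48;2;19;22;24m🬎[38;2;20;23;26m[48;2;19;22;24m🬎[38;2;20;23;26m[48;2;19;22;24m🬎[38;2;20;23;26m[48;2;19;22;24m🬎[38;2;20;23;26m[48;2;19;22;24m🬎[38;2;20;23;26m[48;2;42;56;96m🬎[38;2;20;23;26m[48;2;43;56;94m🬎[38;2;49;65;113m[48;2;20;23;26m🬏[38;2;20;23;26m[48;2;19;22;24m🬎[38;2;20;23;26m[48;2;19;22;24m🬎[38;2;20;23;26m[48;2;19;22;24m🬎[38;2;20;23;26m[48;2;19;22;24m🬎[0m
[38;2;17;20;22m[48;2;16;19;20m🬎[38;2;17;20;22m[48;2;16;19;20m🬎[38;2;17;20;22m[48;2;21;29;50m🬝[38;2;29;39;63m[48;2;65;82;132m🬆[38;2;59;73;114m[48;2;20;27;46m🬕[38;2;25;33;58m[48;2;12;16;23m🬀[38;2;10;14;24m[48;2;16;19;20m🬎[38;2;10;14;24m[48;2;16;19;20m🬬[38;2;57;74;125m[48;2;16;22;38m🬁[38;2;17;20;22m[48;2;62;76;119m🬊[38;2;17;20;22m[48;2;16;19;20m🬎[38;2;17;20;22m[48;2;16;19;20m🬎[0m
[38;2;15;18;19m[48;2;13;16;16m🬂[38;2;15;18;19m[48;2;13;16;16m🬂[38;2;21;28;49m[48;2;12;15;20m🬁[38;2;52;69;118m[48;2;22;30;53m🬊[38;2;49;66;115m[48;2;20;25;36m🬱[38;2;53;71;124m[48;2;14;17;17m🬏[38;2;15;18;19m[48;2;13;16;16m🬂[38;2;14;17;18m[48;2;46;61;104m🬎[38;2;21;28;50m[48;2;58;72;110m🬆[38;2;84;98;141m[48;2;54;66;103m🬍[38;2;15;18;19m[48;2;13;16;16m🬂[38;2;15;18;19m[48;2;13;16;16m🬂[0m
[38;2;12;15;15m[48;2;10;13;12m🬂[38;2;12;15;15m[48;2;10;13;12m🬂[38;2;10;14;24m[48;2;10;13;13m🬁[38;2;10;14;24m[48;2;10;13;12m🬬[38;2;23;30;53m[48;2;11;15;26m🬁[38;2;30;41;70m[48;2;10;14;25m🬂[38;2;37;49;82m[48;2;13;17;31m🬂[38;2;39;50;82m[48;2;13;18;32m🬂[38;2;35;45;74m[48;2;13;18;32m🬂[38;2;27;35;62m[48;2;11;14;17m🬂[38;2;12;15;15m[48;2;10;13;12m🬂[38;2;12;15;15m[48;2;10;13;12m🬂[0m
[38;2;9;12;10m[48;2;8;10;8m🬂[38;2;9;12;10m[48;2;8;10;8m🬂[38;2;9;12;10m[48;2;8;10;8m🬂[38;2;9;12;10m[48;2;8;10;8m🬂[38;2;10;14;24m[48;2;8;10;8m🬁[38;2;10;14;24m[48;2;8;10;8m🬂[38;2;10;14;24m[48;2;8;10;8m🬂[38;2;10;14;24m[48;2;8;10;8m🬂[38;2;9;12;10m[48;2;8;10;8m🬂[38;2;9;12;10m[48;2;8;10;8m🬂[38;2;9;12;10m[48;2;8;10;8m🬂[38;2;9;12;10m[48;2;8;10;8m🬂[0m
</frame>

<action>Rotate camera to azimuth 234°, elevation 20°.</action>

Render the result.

<frame>
[38;2;24;28;32m[48;2;22;25;29m🬂[38;2;24;28;32m[48;2;22;25;29m🬂[38;2;24;28;32m[48;2;22;25;29m🬂[38;2;24;28;32m[48;2;22;25;29m🬂[38;2;24;28;32m[48;2;22;25;29m🬂[38;2;24;28;32m[48;2;22;25;29m🬂[38;2;24;28;32m[48;2;22;25;29m🬂[38;2;24;28;32m[48;2;22;25;29m🬂[38;2;24;28;32m[48;2;22;25;29m🬂[38;2;24;28;32m[48;2;22;25;29m🬂[38;2;24;28;32m[48;2;22;25;29m🬂[38;2;24;28;32m[48;2;22;25;29m🬂[0m
[38;2;20;23;26m[48;2;19;22;24m🬎[38;2;20;23;26m[48;2;19;22;24m🬎[38;2;20;23;26m[48;2;19;22;24m🬎[38;2;20;23;26m[48;2;19;22;24m🬎[38;2;20;23;26m[48;2;19;22;24m🬎[38;2;20;23;26m[48;2;19;22;24m🬎[38;2;20;23;26m[48;2;19;22;24m🬎[38;2;20;23;26m[48;2;19;22;24m🬎[38;2;20;23;26m[48;2;19;22;24m🬎[38;2;20;23;26m[48;2;19;22;24m🬎[38;2;20;23;26m[48;2;19;22;24m🬎[38;2;20;23;26m[48;2;19;22;24m🬎[0m
[38;2;17;20;22m[48;2;16;19;20m🬎[38;2;17;20;22m[48;2;16;19;20m🬎[38;2;17;20;22m[48;2;35;45;75m🬝[38;2;17;20;22m[48;2;69;83;124m🬆[38;2;59;68;94m[48;2;16;20;29m🬃[38;2;18;21;23m[48;2;10;14;24m🬂[38;2;18;21;23m[48;2;10;14;24m🬂[38;2;18;21;23m[48;2;10;14;24m🬂[38;2;66;78;112m[48;2;20;24;33m🬦[38;2;17;20;22m[48;2;62;75;113m🬎[38;2;17;20;22m[48;2;16;19;20m🬎[38;2;17;20;22m[48;2;16;19;20m🬎[0m
[38;2;15;18;19m[48;2;13;16;16m🬂[38;2;15;18;19m[48;2;13;16;16m🬂[38;2;17;22;38m[48;2;11;15;21m🬁[38;2;46;56;86m[48;2;10;14;24m🬂[38;2;63;78;124m[48;2;12;16;28m🬀[38;2;12;16;21m[48;2;28;34;54m🬰[38;2;34;42;63m[48;2;12;16;21m🬋[38;2;11;15;22m[48;2;27;33;52m🬰[38;2;74;87;127m[48;2;12;17;28m🬂[38;2;53;63;92m[48;2;14;18;31m🬀[38;2;11;14;25m[48;2;14;17;17m🬃[38;2;15;18;19m[48;2;13;16;16m🬂[0m
[38;2;12;15;15m[48;2;10;13;12m🬂[38;2;12;15;15m[48;2;10;13;12m🬂[38;2;12;15;15m[48;2;10;13;12m🬂[38;2;10;14;24m[48;2;10;13;12m🬊[38;2;10;14;24m[48;2;10;13;12m🬎[38;2;10;14;24m[48;2;10;13;12m🬬[38;2;10;14;24m[48;2;10;14;24m [38;2;10;14;24m[48;2;10;13;12m🬎[38;2;10;14;24m[48;2;10;13;12m🬎[38;2;10;14;24m[48;2;10;13;13m🬀[38;2;12;15;15m[48;2;10;13;12m🬂[38;2;12;15;15m[48;2;10;13;12m🬂[0m
[38;2;9;12;10m[48;2;8;10;8m🬂[38;2;9;12;10m[48;2;8;10;8m🬂[38;2;9;12;10m[48;2;8;10;8m🬂[38;2;9;12;10m[48;2;8;10;8m🬂[38;2;9;12;10m[48;2;8;10;8m🬂[38;2;9;12;10m[48;2;8;10;8m🬂[38;2;9;12;10m[48;2;8;10;8m🬂[38;2;9;12;10m[48;2;8;10;8m🬂[38;2;9;12;10m[48;2;8;10;8m🬂[38;2;9;12;10m[48;2;8;10;8m🬂[38;2;9;12;10m[48;2;8;10;8m🬂[38;2;9;12;10m[48;2;8;10;8m🬂[0m
</frame>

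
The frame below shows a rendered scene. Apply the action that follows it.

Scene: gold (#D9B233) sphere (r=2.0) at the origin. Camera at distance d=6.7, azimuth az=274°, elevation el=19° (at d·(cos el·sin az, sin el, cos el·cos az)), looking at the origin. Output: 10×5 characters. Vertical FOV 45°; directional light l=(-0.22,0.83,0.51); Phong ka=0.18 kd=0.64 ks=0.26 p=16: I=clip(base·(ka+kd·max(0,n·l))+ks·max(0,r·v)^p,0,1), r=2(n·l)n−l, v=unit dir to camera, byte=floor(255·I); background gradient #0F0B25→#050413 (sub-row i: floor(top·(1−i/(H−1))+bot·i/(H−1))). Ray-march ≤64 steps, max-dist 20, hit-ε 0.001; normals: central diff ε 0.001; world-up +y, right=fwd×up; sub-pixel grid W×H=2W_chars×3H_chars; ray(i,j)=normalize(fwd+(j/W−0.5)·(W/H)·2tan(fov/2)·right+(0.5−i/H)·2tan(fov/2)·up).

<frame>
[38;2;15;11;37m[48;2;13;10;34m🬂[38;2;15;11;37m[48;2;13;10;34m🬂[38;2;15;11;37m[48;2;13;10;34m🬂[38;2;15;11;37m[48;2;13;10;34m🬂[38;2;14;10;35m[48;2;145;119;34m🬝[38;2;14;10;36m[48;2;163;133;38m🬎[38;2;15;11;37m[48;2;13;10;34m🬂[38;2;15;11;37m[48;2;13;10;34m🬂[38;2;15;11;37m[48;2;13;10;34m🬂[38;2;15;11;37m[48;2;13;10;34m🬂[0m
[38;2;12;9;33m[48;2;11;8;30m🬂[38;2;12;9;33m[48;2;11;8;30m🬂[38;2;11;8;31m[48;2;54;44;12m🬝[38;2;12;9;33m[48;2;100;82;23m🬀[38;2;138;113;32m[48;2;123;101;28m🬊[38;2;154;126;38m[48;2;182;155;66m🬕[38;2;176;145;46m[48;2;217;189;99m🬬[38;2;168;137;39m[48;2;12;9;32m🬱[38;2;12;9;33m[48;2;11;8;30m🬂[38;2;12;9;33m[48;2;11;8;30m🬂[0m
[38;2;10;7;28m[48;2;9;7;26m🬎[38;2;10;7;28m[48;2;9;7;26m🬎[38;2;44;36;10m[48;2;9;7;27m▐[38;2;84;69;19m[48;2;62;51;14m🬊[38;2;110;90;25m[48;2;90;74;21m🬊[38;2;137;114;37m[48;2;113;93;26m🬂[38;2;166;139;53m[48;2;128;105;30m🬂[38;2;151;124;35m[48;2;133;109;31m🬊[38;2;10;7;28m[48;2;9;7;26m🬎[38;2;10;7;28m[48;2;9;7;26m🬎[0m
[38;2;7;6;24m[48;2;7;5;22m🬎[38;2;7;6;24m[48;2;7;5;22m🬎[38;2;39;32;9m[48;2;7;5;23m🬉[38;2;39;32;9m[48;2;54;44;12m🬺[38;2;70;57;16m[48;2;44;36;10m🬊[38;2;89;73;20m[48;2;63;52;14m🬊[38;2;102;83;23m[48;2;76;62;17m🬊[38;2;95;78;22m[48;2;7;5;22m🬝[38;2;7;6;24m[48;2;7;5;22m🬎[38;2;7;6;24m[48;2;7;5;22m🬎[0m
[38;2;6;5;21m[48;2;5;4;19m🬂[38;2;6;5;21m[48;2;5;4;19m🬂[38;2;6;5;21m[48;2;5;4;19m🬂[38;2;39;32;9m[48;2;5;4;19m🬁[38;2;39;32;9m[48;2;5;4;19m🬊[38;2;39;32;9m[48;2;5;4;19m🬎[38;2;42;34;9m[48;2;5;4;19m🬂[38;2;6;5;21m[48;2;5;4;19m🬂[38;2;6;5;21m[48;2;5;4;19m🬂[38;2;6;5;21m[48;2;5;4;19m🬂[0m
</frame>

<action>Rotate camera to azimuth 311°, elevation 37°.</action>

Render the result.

<frame>
[38;2;15;11;37m[48;2;13;10;34m🬂[38;2;15;11;37m[48;2;13;10;34m🬂[38;2;15;11;37m[48;2;13;10;34m🬂[38;2;15;11;37m[48;2;13;10;34m🬂[38;2;14;10;35m[48;2;132;109;31m🬝[38;2;14;10;36m[48;2;144;118;33m🬎[38;2;15;11;37m[48;2;13;10;34m🬂[38;2;15;11;37m[48;2;13;10;34m🬂[38;2;15;11;37m[48;2;13;10;34m🬂[38;2;15;11;37m[48;2;13;10;34m🬂[0m
[38;2;12;9;33m[48;2;11;8;30m🬂[38;2;12;9;33m[48;2;11;8;30m🬂[38;2;11;8;31m[48;2;87;71;20m🬝[38;2;12;9;33m[48;2;132;108;30m🬀[38;2;152;125;35m[48;2;163;133;38m🬄[38;2;171;140;39m[48;2;185;153;51m🬎[38;2;162;133;38m[48;2;175;144;41m🬂[38;2;12;9;32m[48;2;155;127;36m🬊[38;2;12;9;33m[48;2;11;8;30m🬂[38;2;12;9;33m[48;2;11;8;30m🬂[0m
[38;2;10;7;28m[48;2;9;7;26m🬎[38;2;10;7;28m[48;2;9;7;26m🬎[38;2;99;81;22m[48;2;9;7;27m▐[38;2;141;116;32m[48;2;125;103;29m▐[38;2;167;137;42m[48;2;153;125;35m🬉[38;2;217;186;86m[48;2;175;146;50m🬊[38;2;188;157;55m[48;2;168;137;39m🬄[38;2;163;133;38m[48;2;148;121;34m▌[38;2;10;7;28m[48;2;9;7;26m🬎[38;2;10;7;28m[48;2;9;7;26m🬎[0m
[38;2;7;6;24m[48;2;7;5;22m🬎[38;2;7;6;24m[48;2;7;5;22m🬎[38;2;62;51;14m[48;2;7;5;23m🬉[38;2;115;94;26m[48;2;83;68;19m🬊[38;2;139;114;32m[48;2;117;96;27m🬊[38;2;147;120;34m[48;2;125;103;29m🬎[38;2;147;121;34m[48;2;124;101;28m🬎[38;2;122;100;28m[48;2;7;5;22m🬝[38;2;7;6;24m[48;2;7;5;22m🬎[38;2;7;6;24m[48;2;7;5;22m🬎[0m
[38;2;6;5;21m[48;2;5;4;19m🬂[38;2;6;5;21m[48;2;5;4;19m🬂[38;2;6;5;21m[48;2;5;4;19m🬂[38;2;56;46;13m[48;2;5;4;19m🬁[38;2;88;72;20m[48;2;14;12;17m🬂[38;2;88;72;20m[48;2;21;17;16m🬆[38;2;94;77;21m[48;2;5;4;19m🬂[38;2;6;5;21m[48;2;5;4;19m🬂[38;2;6;5;21m[48;2;5;4;19m🬂[38;2;6;5;21m[48;2;5;4;19m🬂[0m
</frame>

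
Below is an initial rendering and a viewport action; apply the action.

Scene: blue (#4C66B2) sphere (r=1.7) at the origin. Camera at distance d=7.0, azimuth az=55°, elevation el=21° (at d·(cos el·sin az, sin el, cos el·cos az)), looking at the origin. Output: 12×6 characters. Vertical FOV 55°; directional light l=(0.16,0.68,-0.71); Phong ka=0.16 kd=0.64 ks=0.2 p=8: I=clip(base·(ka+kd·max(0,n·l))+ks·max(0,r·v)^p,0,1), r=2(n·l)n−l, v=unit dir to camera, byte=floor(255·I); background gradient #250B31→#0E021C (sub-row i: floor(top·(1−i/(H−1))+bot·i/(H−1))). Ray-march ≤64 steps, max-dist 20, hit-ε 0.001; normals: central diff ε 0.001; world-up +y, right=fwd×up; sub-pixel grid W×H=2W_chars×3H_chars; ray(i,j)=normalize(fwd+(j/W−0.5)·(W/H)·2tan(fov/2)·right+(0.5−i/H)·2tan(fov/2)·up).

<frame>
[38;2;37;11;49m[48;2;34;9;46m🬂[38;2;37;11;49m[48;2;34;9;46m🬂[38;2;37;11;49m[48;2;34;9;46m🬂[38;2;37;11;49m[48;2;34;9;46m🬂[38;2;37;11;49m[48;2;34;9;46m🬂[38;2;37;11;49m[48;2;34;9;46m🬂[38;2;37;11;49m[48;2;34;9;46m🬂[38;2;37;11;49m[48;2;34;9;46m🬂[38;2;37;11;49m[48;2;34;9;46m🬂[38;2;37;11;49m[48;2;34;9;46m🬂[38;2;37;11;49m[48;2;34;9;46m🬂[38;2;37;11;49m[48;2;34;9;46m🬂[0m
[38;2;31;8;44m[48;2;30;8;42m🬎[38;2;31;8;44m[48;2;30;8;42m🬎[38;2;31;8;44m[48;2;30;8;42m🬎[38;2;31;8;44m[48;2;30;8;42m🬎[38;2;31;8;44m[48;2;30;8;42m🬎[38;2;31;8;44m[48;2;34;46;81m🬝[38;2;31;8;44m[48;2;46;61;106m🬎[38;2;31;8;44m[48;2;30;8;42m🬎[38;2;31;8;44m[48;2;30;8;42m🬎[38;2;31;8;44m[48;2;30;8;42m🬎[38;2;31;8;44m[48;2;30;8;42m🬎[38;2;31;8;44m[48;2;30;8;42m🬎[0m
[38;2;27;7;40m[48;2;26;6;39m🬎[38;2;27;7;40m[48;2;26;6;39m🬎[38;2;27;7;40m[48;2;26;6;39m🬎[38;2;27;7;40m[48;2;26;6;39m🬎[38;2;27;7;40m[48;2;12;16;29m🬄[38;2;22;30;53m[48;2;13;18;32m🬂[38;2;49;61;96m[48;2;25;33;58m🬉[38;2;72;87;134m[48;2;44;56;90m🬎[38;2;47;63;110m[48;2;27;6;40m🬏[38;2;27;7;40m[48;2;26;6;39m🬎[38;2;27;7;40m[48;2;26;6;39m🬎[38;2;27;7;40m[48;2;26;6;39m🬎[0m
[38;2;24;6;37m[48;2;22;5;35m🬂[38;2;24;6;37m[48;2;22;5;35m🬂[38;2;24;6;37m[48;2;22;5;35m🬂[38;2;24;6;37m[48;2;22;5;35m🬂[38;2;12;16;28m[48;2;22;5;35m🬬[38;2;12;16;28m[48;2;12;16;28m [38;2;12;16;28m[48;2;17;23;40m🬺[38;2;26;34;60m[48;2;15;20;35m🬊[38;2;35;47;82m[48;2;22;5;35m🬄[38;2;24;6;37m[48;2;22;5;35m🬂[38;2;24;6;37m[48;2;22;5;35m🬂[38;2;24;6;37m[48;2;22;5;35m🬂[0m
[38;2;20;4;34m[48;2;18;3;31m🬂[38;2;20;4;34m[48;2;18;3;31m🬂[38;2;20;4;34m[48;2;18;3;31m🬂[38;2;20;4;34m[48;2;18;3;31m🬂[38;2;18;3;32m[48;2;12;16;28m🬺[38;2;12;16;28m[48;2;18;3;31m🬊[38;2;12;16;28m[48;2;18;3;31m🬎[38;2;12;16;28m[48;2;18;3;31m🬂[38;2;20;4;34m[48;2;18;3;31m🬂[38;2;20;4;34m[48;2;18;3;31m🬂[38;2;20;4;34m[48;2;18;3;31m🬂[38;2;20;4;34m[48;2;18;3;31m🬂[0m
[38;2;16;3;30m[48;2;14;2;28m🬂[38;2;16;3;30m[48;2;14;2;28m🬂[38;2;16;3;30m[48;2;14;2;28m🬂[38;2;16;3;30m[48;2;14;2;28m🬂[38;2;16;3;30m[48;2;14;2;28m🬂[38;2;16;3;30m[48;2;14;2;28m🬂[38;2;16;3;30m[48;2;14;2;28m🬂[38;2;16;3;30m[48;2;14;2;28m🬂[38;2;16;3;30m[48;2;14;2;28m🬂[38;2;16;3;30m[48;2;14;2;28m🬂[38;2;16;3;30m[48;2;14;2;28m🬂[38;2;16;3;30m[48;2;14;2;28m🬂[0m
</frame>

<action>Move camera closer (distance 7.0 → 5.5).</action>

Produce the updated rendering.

<frame>
[38;2;37;11;49m[48;2;34;9;46m🬂[38;2;37;11;49m[48;2;34;9;46m🬂[38;2;37;11;49m[48;2;34;9;46m🬂[38;2;37;11;49m[48;2;34;9;46m🬂[38;2;37;11;49m[48;2;34;9;46m🬂[38;2;37;11;49m[48;2;34;9;46m🬂[38;2;37;11;49m[48;2;34;9;46m🬂[38;2;37;11;49m[48;2;34;9;46m🬂[38;2;37;11;49m[48;2;34;9;46m🬂[38;2;37;11;49m[48;2;34;9;46m🬂[38;2;37;11;49m[48;2;34;9;46m🬂[38;2;37;11;49m[48;2;34;9;46m🬂[0m
[38;2;31;8;44m[48;2;30;8;42m🬎[38;2;31;8;44m[48;2;30;8;42m🬎[38;2;31;8;44m[48;2;30;8;42m🬎[38;2;31;8;44m[48;2;30;8;42m🬎[38;2;31;8;44m[48;2;18;24;42m🬝[38;2;28;16;47m[48;2;29;40;69m🬒[38;2;32;9;45m[48;2;44;56;94m🬂[38;2;31;8;44m[48;2;68;84;129m🬊[38;2;31;8;44m[48;2;30;8;42m🬎[38;2;31;8;44m[48;2;30;8;42m🬎[38;2;31;8;44m[48;2;30;8;42m🬎[38;2;31;8;44m[48;2;30;8;42m🬎[0m
[38;2;27;7;40m[48;2;26;6;39m🬎[38;2;27;7;40m[48;2;26;6;39m🬎[38;2;27;7;40m[48;2;26;6;39m🬎[38;2;27;6;40m[48;2;12;16;28m🬕[38;2;12;16;28m[48;2;12;17;30m🬺[38;2;19;25;45m[48;2;13;17;30m🬂[38;2;29;39;66m[48;2;18;25;44m🬊[38;2;69;82;119m[48;2;32;42;70m🬊[38;2;55;70;113m[48;2;28;7;41m🬺[38;2;27;7;40m[48;2;26;6;39m🬎[38;2;27;7;40m[48;2;26;6;39m🬎[38;2;27;7;40m[48;2;26;6;39m🬎[0m
[38;2;24;6;37m[48;2;22;5;35m🬂[38;2;24;6;37m[48;2;22;5;35m🬂[38;2;24;6;37m[48;2;22;5;35m🬂[38;2;23;5;36m[48;2;12;16;28m▌[38;2;12;16;28m[48;2;12;16;28m [38;2;12;16;28m[48;2;12;16;28m [38;2;12;16;28m[48;2;15;21;36m🬺[38;2;21;28;50m[48;2;14;18;33m🬊[38;2;33;43;76m[48;2;23;31;55m🬊[38;2;24;6;37m[48;2;22;5;35m🬂[38;2;24;6;37m[48;2;22;5;35m🬂[38;2;24;6;37m[48;2;22;5;35m🬂[0m
[38;2;20;4;34m[48;2;18;3;31m🬂[38;2;20;4;34m[48;2;18;3;31m🬂[38;2;20;4;34m[48;2;18;3;31m🬂[38;2;20;4;34m[48;2;18;3;31m🬂[38;2;12;16;28m[48;2;18;3;31m🬊[38;2;12;16;28m[48;2;12;16;28m [38;2;12;16;28m[48;2;12;16;28m [38;2;12;16;28m[48;2;18;3;31m🬝[38;2;15;20;35m[48;2;18;3;32m🬀[38;2;20;4;34m[48;2;18;3;31m🬂[38;2;20;4;34m[48;2;18;3;31m🬂[38;2;20;4;34m[48;2;18;3;31m🬂[0m
[38;2;16;3;30m[48;2;14;2;28m🬂[38;2;16;3;30m[48;2;14;2;28m🬂[38;2;16;3;30m[48;2;14;2;28m🬂[38;2;16;3;30m[48;2;14;2;28m🬂[38;2;16;3;30m[48;2;14;2;28m🬂[38;2;16;3;30m[48;2;14;2;28m🬂[38;2;16;3;30m[48;2;14;2;28m🬂[38;2;16;3;30m[48;2;14;2;28m🬂[38;2;16;3;30m[48;2;14;2;28m🬂[38;2;16;3;30m[48;2;14;2;28m🬂[38;2;16;3;30m[48;2;14;2;28m🬂[38;2;16;3;30m[48;2;14;2;28m🬂[0m
</frame>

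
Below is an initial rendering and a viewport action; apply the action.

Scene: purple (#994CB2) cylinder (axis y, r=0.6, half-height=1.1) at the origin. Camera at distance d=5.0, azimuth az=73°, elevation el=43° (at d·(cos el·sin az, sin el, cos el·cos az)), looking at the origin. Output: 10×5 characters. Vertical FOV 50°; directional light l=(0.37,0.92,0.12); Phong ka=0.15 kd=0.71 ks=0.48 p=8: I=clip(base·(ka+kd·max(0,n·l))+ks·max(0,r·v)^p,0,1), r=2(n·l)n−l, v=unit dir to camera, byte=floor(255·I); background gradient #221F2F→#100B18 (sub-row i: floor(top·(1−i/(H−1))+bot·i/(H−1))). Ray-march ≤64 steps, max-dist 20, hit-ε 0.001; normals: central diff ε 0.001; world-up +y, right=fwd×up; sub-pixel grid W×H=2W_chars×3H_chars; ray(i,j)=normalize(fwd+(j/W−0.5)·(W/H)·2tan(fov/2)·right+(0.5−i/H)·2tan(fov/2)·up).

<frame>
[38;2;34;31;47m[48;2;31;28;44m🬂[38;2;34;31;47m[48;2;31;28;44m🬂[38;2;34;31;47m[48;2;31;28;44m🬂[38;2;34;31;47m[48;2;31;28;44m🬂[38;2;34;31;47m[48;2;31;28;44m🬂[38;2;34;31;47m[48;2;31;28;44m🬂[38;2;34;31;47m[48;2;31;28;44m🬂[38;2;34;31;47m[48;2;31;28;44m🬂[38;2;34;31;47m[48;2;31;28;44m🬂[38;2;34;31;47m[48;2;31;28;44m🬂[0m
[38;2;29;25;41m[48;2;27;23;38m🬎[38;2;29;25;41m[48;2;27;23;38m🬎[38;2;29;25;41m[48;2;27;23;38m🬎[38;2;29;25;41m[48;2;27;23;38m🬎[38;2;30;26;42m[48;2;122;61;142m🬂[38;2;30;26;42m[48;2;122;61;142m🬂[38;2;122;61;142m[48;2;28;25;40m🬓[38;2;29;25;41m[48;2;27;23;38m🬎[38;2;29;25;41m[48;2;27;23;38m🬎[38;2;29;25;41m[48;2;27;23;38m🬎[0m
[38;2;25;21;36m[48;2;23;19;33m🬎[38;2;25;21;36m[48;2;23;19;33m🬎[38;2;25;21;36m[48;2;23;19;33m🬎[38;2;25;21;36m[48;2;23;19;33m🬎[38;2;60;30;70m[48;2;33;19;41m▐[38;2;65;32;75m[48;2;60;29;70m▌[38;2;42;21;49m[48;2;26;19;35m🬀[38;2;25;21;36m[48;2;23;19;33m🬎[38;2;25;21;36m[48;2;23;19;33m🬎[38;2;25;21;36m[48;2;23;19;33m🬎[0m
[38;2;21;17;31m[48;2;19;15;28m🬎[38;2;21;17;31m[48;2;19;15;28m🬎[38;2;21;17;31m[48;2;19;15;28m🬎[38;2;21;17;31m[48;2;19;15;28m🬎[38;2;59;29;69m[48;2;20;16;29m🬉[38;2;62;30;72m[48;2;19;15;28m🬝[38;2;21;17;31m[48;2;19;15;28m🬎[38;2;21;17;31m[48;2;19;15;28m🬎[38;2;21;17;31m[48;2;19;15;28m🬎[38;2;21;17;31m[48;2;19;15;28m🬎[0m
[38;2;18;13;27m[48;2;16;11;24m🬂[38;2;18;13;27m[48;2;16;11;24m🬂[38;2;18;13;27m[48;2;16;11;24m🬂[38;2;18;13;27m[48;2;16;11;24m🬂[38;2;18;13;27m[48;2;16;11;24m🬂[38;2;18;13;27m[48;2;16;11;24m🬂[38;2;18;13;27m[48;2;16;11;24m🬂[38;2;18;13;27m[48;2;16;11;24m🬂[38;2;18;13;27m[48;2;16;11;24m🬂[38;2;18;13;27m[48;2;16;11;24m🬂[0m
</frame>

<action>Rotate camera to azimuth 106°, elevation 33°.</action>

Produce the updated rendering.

<frame>
[38;2;34;31;47m[48;2;31;28;44m🬂[38;2;34;31;47m[48;2;31;28;44m🬂[38;2;34;31;47m[48;2;31;28;44m🬂[38;2;34;31;47m[48;2;31;28;44m🬂[38;2;34;31;47m[48;2;31;28;44m🬂[38;2;34;31;47m[48;2;31;28;44m🬂[38;2;34;31;47m[48;2;31;28;44m🬂[38;2;34;31;47m[48;2;31;28;44m🬂[38;2;34;31;47m[48;2;31;28;44m🬂[38;2;34;31;47m[48;2;31;28;44m🬂[0m
[38;2;29;25;41m[48;2;27;23;38m🬎[38;2;29;25;41m[48;2;27;23;38m🬎[38;2;29;25;41m[48;2;27;23;38m🬎[38;2;29;25;41m[48;2;27;23;38m🬎[38;2;46;28;57m[48;2;122;61;142m🬰[38;2;35;24;45m[48;2;122;61;142m🬡[38;2;122;61;142m[48;2;27;22;37m🬃[38;2;29;25;41m[48;2;27;23;38m🬎[38;2;29;25;41m[48;2;27;23;38m🬎[38;2;29;25;41m[48;2;27;23;38m🬎[0m
[38;2;25;21;36m[48;2;23;19;33m🬎[38;2;25;21;36m[48;2;23;19;33m🬎[38;2;25;21;36m[48;2;23;19;33m🬎[38;2;25;21;36m[48;2;23;19;33m🬎[38;2;62;31;73m[48;2;24;20;34m🬨[38;2;57;28;67m[48;2;43;21;50m▌[38;2;22;11;26m[48;2;24;20;34m🬀[38;2;25;21;36m[48;2;23;19;33m🬎[38;2;25;21;36m[48;2;23;19;33m🬎[38;2;25;21;36m[48;2;23;19;33m🬎[0m
[38;2;21;17;31m[48;2;19;15;28m🬎[38;2;21;17;31m[48;2;19;15;28m🬎[38;2;21;17;31m[48;2;19;15;28m🬎[38;2;21;17;31m[48;2;19;15;28m🬎[38;2;65;32;75m[48;2;20;16;30m▐[38;2;57;28;67m[48;2;41;19;47m▌[38;2;21;17;31m[48;2;19;15;28m🬎[38;2;21;17;31m[48;2;19;15;28m🬎[38;2;21;17;31m[48;2;19;15;28m🬎[38;2;21;17;31m[48;2;19;15;28m🬎[0m
[38;2;18;13;27m[48;2;16;11;24m🬂[38;2;18;13;27m[48;2;16;11;24m🬂[38;2;18;13;27m[48;2;16;11;24m🬂[38;2;18;13;27m[48;2;16;11;24m🬂[38;2;18;13;27m[48;2;16;11;24m🬂[38;2;18;13;27m[48;2;16;11;24m🬂[38;2;18;13;27m[48;2;16;11;24m🬂[38;2;18;13;27m[48;2;16;11;24m🬂[38;2;18;13;27m[48;2;16;11;24m🬂[38;2;18;13;27m[48;2;16;11;24m🬂[0m
</frame>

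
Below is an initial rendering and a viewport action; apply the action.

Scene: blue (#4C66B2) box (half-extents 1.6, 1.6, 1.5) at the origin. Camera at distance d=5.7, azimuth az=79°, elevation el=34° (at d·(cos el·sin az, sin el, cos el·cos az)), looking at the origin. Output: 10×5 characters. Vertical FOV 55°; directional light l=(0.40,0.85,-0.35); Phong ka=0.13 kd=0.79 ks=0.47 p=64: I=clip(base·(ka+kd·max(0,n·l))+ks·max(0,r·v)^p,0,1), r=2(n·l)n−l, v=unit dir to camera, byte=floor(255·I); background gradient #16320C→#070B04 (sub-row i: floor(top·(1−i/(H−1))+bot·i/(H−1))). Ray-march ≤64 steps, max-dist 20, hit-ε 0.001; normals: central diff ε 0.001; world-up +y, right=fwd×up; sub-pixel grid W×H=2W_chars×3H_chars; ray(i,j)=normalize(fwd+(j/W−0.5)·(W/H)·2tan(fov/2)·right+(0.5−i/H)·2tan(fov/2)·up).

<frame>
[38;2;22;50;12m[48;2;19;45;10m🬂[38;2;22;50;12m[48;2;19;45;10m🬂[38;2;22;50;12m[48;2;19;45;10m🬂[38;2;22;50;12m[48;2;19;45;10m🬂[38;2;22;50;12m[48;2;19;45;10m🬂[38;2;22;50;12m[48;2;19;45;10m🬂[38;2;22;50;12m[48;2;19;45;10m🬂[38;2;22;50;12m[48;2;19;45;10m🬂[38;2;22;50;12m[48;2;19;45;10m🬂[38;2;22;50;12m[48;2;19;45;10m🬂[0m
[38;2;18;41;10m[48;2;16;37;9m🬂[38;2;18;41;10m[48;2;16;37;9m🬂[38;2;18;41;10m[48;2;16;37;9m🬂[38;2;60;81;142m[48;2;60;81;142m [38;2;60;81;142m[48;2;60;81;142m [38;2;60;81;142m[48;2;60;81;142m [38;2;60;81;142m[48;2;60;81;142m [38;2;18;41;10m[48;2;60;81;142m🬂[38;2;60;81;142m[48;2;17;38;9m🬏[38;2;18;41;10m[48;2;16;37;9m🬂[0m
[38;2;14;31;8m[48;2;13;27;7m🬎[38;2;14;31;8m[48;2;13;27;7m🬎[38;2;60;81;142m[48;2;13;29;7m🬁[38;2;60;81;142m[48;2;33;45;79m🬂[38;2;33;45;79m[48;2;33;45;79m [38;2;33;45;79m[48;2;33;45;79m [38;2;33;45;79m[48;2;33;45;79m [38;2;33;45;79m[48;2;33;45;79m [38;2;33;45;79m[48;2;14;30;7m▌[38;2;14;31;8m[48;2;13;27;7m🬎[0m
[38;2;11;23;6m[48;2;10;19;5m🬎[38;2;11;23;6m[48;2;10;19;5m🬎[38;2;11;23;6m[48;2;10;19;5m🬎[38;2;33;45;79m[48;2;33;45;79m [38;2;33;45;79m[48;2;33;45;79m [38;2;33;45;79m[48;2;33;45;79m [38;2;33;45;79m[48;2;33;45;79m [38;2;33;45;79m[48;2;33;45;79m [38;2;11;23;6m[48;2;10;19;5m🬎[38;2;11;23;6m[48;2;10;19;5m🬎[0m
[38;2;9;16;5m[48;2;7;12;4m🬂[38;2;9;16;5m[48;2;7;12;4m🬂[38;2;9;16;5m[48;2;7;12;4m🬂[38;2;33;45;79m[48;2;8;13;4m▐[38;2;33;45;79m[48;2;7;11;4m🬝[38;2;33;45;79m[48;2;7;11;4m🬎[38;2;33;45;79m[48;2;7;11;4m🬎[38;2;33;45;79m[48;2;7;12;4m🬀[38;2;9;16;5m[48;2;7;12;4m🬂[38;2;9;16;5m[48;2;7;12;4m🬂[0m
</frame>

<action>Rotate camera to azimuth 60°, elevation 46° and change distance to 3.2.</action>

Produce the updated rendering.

<frame>
[38;2;60;81;142m[48;2;60;81;142m [38;2;60;81;142m[48;2;60;81;142m [38;2;60;81;142m[48;2;60;81;142m [38;2;60;81;142m[48;2;60;81;142m [38;2;60;81;142m[48;2;60;81;142m [38;2;60;81;142m[48;2;60;81;142m [38;2;60;81;142m[48;2;60;81;142m [38;2;60;81;142m[48;2;60;81;142m [38;2;60;81;142m[48;2;60;81;142m [38;2;60;81;142m[48;2;60;81;142m [0m
[38;2;60;81;142m[48;2;60;81;142m [38;2;60;81;142m[48;2;60;81;142m [38;2;60;81;142m[48;2;60;81;142m [38;2;60;81;142m[48;2;60;81;142m [38;2;60;81;142m[48;2;60;81;142m [38;2;60;81;142m[48;2;60;81;142m [38;2;60;81;142m[48;2;60;81;142m [38;2;60;81;142m[48;2;60;81;142m [38;2;60;81;142m[48;2;60;81;142m [38;2;60;81;142m[48;2;60;81;142m [0m
[38;2;60;81;142m[48;2;60;81;142m [38;2;60;81;142m[48;2;60;81;142m [38;2;60;81;142m[48;2;60;81;142m [38;2;60;81;142m[48;2;60;81;142m [38;2;60;81;142m[48;2;60;81;142m [38;2;60;81;142m[48;2;60;81;142m [38;2;60;81;142m[48;2;60;81;142m [38;2;60;81;142m[48;2;60;81;142m [38;2;60;81;142m[48;2;33;45;79m🬝[38;2;60;81;142m[48;2;33;45;79m🬆[0m
[38;2;60;81;142m[48;2;60;81;142m [38;2;60;81;142m[48;2;60;81;142m [38;2;60;81;142m[48;2;60;81;142m [38;2;60;81;142m[48;2;60;81;142m [38;2;60;81;142m[48;2;60;81;142m [38;2;60;81;142m[48;2;60;81;142m [38;2;156;178;245m[48;2;49;66;116m🬇[38;2;60;81;142m[48;2;33;45;79m🬀[38;2;33;45;79m[48;2;33;45;79m [38;2;33;45;79m[48;2;33;45;79m [0m
[38;2;60;81;142m[48;2;60;81;142m [38;2;60;81;142m[48;2;60;81;142m [38;2;60;81;142m[48;2;60;81;142m [38;2;60;81;142m[48;2;33;45;79m🬎[38;2;60;81;142m[48;2;33;45;79m🬂[38;2;33;45;79m[48;2;33;45;79m [38;2;33;45;79m[48;2;33;45;79m [38;2;33;45;79m[48;2;33;45;79m [38;2;33;45;79m[48;2;7;11;4m🬝[38;2;33;45;79m[48;2;7;12;4m🬀[0m
</frame>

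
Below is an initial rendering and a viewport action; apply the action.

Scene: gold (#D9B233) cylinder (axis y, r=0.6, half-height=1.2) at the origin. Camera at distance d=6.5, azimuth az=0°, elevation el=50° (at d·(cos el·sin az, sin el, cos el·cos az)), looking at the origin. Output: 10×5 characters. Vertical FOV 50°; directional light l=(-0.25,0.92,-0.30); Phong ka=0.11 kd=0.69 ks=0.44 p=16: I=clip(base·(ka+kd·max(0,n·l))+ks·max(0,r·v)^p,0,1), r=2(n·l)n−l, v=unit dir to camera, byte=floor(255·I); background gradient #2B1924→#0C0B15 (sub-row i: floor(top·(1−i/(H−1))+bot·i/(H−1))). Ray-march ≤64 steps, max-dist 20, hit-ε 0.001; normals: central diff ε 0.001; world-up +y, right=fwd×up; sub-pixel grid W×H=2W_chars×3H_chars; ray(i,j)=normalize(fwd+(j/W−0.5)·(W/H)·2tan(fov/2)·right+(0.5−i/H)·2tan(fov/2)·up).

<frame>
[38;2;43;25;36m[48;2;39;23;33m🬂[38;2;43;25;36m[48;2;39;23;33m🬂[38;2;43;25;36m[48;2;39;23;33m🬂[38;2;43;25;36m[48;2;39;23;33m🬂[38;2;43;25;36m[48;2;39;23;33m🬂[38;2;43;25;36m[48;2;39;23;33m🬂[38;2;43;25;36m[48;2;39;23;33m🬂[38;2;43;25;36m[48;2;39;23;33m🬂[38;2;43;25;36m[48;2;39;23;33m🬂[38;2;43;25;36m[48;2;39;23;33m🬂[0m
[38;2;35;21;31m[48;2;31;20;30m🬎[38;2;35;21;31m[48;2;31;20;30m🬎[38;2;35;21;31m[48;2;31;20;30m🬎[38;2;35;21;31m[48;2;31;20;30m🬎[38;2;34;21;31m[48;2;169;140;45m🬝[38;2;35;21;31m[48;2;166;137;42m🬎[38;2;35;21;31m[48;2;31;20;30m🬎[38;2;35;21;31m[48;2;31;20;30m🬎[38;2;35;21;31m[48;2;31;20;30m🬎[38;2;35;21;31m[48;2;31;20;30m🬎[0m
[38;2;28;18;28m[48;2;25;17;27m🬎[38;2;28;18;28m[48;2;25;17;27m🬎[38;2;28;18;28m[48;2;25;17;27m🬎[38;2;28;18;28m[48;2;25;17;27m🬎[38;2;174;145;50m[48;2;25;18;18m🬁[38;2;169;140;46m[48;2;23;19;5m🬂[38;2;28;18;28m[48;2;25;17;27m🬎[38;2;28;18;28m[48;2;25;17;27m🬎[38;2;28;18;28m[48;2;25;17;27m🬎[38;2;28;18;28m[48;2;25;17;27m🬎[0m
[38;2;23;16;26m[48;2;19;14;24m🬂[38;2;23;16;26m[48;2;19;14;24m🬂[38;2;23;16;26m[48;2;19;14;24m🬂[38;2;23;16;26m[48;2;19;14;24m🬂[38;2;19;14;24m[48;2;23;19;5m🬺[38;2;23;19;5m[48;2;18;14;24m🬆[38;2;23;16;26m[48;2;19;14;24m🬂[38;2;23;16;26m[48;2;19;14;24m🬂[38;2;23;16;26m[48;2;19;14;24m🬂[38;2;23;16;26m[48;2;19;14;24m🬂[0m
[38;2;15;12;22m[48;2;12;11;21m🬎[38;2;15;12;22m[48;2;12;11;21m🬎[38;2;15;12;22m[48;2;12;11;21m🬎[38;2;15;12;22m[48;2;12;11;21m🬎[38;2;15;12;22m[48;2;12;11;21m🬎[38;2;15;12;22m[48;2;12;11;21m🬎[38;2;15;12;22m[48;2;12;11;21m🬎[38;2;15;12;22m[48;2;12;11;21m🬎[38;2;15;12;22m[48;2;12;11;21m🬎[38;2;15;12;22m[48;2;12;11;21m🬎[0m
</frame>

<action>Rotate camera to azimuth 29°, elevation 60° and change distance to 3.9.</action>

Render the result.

<frame>
[38;2;43;25;36m[48;2;39;23;33m🬂[38;2;43;25;36m[48;2;39;23;33m🬂[38;2;43;25;36m[48;2;39;23;33m🬂[38;2;43;25;36m[48;2;39;23;33m🬂[38;2;40;24;34m[48;2;181;152;57m🬝[38;2;41;24;35m[48;2;179;150;55m🬎[38;2;43;25;36m[48;2;39;23;33m🬂[38;2;43;25;36m[48;2;39;23;33m🬂[38;2;43;25;36m[48;2;39;23;33m🬂[38;2;43;25;36m[48;2;39;23;33m🬂[0m
[38;2;35;21;31m[48;2;31;20;30m🬎[38;2;35;21;31m[48;2;31;20;30m🬎[38;2;35;21;31m[48;2;31;20;30m🬎[38;2;34;21;31m[48;2;207;178;84m🬕[38;2;197;168;73m[48;2;219;189;95m🬎[38;2;194;165;70m[48;2;214;185;90m🬎[38;2;36;22;32m[48;2;192;163;68m🬁[38;2;35;21;31m[48;2;31;20;30m🬎[38;2;35;21;31m[48;2;31;20;30m🬎[38;2;35;21;31m[48;2;31;20;30m🬎[0m
[38;2;28;18;28m[48;2;25;17;27m🬎[38;2;28;18;28m[48;2;25;17;27m🬎[38;2;28;18;28m[48;2;25;17;27m🬎[38;2;26;17;27m[48;2;23;19;5m🬺[38;2;235;206;111m[48;2;23;19;5m🬂[38;2;229;200;105m[48;2;23;19;5m🬂[38;2;216;187;92m[48;2;24;18;14m🬀[38;2;28;18;28m[48;2;25;17;27m🬎[38;2;28;18;28m[48;2;25;17;27m🬎[38;2;28;18;28m[48;2;25;17;27m🬎[0m
[38;2;23;16;26m[48;2;19;14;24m🬂[38;2;23;16;26m[48;2;19;14;24m🬂[38;2;23;16;26m[48;2;19;14;24m🬂[38;2;23;16;26m[48;2;19;14;24m🬂[38;2;23;19;5m[48;2;19;14;24m🬨[38;2;23;19;5m[48;2;23;19;5m [38;2;23;19;5m[48;2;19;14;24m🬀[38;2;23;16;26m[48;2;19;14;24m🬂[38;2;23;16;26m[48;2;19;14;24m🬂[38;2;23;16;26m[48;2;19;14;24m🬂[0m
[38;2;15;12;22m[48;2;12;11;21m🬎[38;2;15;12;22m[48;2;12;11;21m🬎[38;2;15;12;22m[48;2;12;11;21m🬎[38;2;15;12;22m[48;2;12;11;21m🬎[38;2;15;12;22m[48;2;12;11;21m🬎[38;2;15;12;22m[48;2;12;11;21m🬎[38;2;15;12;22m[48;2;12;11;21m🬎[38;2;15;12;22m[48;2;12;11;21m🬎[38;2;15;12;22m[48;2;12;11;21m🬎[38;2;15;12;22m[48;2;12;11;21m🬎[0m
</frame>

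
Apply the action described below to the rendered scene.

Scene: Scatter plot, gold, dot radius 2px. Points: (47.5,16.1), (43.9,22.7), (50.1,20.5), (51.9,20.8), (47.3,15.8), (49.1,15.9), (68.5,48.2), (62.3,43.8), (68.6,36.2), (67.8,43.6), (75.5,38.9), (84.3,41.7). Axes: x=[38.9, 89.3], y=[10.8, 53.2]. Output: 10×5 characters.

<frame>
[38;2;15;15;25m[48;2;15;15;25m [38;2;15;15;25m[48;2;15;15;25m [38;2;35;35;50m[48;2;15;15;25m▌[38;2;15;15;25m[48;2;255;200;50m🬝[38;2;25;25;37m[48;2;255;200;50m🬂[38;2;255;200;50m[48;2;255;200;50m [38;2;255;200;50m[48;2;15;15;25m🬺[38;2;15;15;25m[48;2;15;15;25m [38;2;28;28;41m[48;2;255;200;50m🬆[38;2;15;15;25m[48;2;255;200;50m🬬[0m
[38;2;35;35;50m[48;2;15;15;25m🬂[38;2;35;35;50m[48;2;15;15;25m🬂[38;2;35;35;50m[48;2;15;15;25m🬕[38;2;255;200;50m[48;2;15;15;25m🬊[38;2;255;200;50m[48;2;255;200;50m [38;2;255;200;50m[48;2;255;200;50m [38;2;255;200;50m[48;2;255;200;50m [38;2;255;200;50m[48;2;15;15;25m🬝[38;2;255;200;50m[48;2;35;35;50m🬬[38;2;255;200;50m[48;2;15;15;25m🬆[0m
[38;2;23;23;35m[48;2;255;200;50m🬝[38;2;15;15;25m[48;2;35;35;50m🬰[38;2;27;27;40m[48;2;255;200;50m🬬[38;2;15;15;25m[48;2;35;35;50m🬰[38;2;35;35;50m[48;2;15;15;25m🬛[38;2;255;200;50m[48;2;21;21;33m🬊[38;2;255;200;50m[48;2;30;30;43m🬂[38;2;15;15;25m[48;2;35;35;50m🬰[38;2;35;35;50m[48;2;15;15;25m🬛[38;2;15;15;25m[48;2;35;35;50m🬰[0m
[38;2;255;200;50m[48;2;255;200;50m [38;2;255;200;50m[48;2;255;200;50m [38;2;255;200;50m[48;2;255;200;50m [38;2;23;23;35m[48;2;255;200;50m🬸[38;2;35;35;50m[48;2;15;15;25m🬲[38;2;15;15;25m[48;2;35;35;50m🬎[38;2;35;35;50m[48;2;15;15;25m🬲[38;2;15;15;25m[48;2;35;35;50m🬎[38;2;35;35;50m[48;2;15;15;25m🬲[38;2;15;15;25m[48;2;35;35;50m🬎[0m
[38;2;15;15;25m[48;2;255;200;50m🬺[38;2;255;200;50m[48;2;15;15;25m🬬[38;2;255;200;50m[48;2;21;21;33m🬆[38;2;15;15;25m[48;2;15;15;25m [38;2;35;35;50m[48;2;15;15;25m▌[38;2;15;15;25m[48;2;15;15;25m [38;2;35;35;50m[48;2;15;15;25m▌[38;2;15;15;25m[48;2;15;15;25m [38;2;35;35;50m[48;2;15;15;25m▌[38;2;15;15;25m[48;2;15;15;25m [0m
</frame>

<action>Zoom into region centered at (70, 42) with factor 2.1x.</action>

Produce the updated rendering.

<frame>
[38;2;15;15;25m[48;2;15;15;25m [38;2;15;15;25m[48;2;15;15;25m [38;2;35;35;50m[48;2;15;15;25m▌[38;2;15;15;25m[48;2;255;200;50m🬆[38;2;255;200;50m[48;2;15;15;25m🬺[38;2;15;15;25m[48;2;255;200;50m🬬[38;2;35;35;50m[48;2;15;15;25m▌[38;2;15;15;25m[48;2;15;15;25m [38;2;35;35;50m[48;2;15;15;25m▌[38;2;15;15;25m[48;2;15;15;25m [0m
[38;2;23;23;35m[48;2;255;200;50m🬝[38;2;35;35;50m[48;2;255;200;50m🬀[38;2;255;200;50m[48;2;28;28;41m🬱[38;2;35;35;50m[48;2;255;200;50m🬀[38;2;255;200;50m[48;2;15;15;25m🬴[38;2;35;35;50m[48;2;15;15;25m🬂[38;2;35;35;50m[48;2;15;15;25m🬕[38;2;35;35;50m[48;2;15;15;25m🬂[38;2;35;35;50m[48;2;15;15;25m🬕[38;2;35;35;50m[48;2;15;15;25m🬂[0m
[38;2;15;15;25m[48;2;35;35;50m🬰[38;2;255;200;50m[48;2;21;21;33m🬊[38;2;255;200;50m[48;2;27;27;40m🬀[38;2;255;200;50m[48;2;21;21;33m🬊[38;2;255;200;50m[48;2;27;27;40m🬀[38;2;15;15;25m[48;2;35;35;50m🬰[38;2;28;28;41m[48;2;255;200;50m🬆[38;2;23;23;35m[48;2;255;200;50m🬬[38;2;35;35;50m[48;2;15;15;25m🬛[38;2;15;15;25m[48;2;35;35;50m🬰[0m
[38;2;15;15;25m[48;2;35;35;50m🬎[38;2;15;15;25m[48;2;35;35;50m🬎[38;2;35;35;50m[48;2;15;15;25m🬲[38;2;15;15;25m[48;2;255;200;50m🬆[38;2;255;200;50m[48;2;15;15;25m🬺[38;2;20;20;31m[48;2;255;200;50m🬪[38;2;255;200;50m[48;2;35;35;50m🬬[38;2;255;200;50m[48;2;28;28;41m🬆[38;2;35;35;50m[48;2;15;15;25m🬲[38;2;15;15;25m[48;2;35;35;50m🬎[0m
[38;2;15;15;25m[48;2;15;15;25m [38;2;15;15;25m[48;2;15;15;25m [38;2;35;35;50m[48;2;15;15;25m▌[38;2;15;15;25m[48;2;255;200;50m🬺[38;2;255;200;50m[48;2;21;21;33m🬆[38;2;15;15;25m[48;2;15;15;25m [38;2;35;35;50m[48;2;15;15;25m▌[38;2;15;15;25m[48;2;15;15;25m [38;2;35;35;50m[48;2;15;15;25m▌[38;2;15;15;25m[48;2;15;15;25m [0m
</frame>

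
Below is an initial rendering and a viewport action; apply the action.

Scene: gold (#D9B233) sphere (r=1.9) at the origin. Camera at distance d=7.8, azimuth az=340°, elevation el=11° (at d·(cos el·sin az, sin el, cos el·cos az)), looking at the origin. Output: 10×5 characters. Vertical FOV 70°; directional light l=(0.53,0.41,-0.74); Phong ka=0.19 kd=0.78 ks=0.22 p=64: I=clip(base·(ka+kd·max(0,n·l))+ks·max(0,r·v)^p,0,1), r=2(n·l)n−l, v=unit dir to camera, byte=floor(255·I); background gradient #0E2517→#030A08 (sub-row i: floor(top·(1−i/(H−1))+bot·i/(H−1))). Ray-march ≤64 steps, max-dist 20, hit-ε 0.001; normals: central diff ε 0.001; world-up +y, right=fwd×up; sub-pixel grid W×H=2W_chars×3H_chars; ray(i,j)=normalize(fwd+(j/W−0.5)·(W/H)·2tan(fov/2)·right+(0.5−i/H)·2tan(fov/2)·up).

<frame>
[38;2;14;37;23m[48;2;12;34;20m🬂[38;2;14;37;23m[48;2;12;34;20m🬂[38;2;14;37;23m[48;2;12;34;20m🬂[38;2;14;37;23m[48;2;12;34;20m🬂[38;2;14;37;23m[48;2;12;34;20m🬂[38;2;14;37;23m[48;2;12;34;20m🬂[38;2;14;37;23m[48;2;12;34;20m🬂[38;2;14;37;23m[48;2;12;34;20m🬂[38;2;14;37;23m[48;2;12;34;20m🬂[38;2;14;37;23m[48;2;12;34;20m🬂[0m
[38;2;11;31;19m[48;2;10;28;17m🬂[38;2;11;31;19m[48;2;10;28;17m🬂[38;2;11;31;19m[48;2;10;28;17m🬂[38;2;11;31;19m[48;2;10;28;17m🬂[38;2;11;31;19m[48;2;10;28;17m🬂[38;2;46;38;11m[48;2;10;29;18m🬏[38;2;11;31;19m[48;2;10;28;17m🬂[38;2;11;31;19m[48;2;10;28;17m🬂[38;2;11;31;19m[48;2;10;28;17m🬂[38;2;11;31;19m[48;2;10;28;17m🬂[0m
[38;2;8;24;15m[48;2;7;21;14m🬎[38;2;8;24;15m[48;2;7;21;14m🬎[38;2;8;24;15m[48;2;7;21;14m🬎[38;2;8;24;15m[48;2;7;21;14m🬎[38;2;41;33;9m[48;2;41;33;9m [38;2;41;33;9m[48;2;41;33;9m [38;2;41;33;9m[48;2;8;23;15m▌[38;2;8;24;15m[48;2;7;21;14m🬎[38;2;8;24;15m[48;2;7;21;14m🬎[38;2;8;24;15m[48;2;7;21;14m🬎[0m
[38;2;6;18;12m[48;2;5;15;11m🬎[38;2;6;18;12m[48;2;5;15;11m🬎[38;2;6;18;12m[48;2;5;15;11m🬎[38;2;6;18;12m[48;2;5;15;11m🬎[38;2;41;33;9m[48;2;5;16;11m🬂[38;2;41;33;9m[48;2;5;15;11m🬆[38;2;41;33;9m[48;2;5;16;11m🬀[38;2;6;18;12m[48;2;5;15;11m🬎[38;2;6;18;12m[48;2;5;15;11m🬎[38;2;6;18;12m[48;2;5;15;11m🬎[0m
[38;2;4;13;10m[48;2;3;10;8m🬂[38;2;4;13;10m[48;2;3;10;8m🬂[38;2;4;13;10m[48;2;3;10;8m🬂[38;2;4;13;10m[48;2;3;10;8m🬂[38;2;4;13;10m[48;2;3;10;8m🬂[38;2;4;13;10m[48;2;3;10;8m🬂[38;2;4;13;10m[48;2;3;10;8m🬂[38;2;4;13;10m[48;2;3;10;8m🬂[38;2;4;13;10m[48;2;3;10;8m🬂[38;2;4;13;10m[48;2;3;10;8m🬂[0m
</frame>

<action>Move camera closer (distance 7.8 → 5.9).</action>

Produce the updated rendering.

<frame>
[38;2;14;37;23m[48;2;12;34;20m🬂[38;2;14;37;23m[48;2;12;34;20m🬂[38;2;14;37;23m[48;2;12;34;20m🬂[38;2;14;37;23m[48;2;12;34;20m🬂[38;2;14;37;23m[48;2;12;34;20m🬂[38;2;14;37;23m[48;2;12;34;20m🬂[38;2;14;37;23m[48;2;12;34;20m🬂[38;2;14;37;23m[48;2;12;34;20m🬂[38;2;14;37;23m[48;2;12;34;20m🬂[38;2;14;37;23m[48;2;12;34;20m🬂[0m
[38;2;11;31;19m[48;2;10;28;17m🬂[38;2;11;31;19m[48;2;10;28;17m🬂[38;2;11;31;19m[48;2;10;28;17m🬂[38;2;11;31;19m[48;2;10;28;17m🬂[38;2;22;31;14m[48;2;67;55;16m🬴[38;2;30;33;13m[48;2;95;79;27m🬴[38;2;41;33;9m[48;2;10;29;18m🬏[38;2;11;31;19m[48;2;10;28;17m🬂[38;2;11;31;19m[48;2;10;28;17m🬂[38;2;11;31;19m[48;2;10;28;17m🬂[0m
[38;2;8;24;15m[48;2;7;21;14m🬎[38;2;8;24;15m[48;2;7;21;14m🬎[38;2;8;24;15m[48;2;7;21;14m🬎[38;2;41;33;9m[48;2;8;23;15m▐[38;2;41;33;9m[48;2;41;33;9m [38;2;41;33;9m[48;2;41;33;9m [38;2;41;33;9m[48;2;41;33;9m [38;2;8;24;15m[48;2;7;21;14m🬎[38;2;8;24;15m[48;2;7;21;14m🬎[38;2;8;24;15m[48;2;7;21;14m🬎[0m
[38;2;6;18;12m[48;2;5;15;11m🬎[38;2;6;18;12m[48;2;5;15;11m🬎[38;2;6;18;12m[48;2;5;15;11m🬎[38;2;41;33;9m[48;2;5;16;11m🬁[38;2;41;33;9m[48;2;5;15;11m🬬[38;2;41;33;9m[48;2;41;33;9m [38;2;41;33;9m[48;2;5;15;11m🬆[38;2;6;18;12m[48;2;5;15;11m🬎[38;2;6;18;12m[48;2;5;15;11m🬎[38;2;6;18;12m[48;2;5;15;11m🬎[0m
[38;2;4;13;10m[48;2;3;10;8m🬂[38;2;4;13;10m[48;2;3;10;8m🬂[38;2;4;13;10m[48;2;3;10;8m🬂[38;2;4;13;10m[48;2;3;10;8m🬂[38;2;4;13;10m[48;2;3;10;8m🬂[38;2;4;13;10m[48;2;3;10;8m🬂[38;2;4;13;10m[48;2;3;10;8m🬂[38;2;4;13;10m[48;2;3;10;8m🬂[38;2;4;13;10m[48;2;3;10;8m🬂[38;2;4;13;10m[48;2;3;10;8m🬂[0m
</frame>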